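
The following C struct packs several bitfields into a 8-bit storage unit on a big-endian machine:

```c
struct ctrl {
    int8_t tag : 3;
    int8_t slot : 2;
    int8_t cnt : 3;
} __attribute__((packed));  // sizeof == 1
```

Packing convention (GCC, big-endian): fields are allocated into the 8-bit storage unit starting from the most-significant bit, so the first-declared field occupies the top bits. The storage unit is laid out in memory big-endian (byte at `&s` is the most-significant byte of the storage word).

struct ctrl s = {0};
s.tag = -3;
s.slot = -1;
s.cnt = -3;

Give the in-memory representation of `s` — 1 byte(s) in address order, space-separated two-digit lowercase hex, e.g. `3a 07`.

bd

tag:3 = -3 → 0x5 << 5 → word 0xa0
slot:2 = -1 → 0x3 << 3 → word 0xb8
cnt:3 = -3 → 0x5 << 0 → word 0xbd
word = 0xbd → big-endian bytes:
  [0]=0xbd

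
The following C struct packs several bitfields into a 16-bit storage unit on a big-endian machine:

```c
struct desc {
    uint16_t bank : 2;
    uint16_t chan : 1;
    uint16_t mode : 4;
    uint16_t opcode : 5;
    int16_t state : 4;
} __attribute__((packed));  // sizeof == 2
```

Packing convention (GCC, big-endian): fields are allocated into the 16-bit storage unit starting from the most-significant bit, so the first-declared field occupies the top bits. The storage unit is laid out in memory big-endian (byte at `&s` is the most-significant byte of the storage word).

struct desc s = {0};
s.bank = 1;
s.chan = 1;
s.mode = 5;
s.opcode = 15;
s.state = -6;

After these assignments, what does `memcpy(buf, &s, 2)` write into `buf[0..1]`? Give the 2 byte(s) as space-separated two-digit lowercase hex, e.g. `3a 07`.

6a fa

bank (2b) val=1 bits=0x1 at bit 14: 0x4000
chan (1b) val=1 bits=0x1 at bit 13: 0x6000
mode (4b) val=5 bits=0x5 at bit 9: 0x6a00
opcode (5b) val=15 bits=0xf at bit 4: 0x6af0
state (4b) val=-6 bits=0xa at bit 0: 0x6afa
word = 0x6afa → big-endian bytes:
  [0]=0x6a  [1]=0xfa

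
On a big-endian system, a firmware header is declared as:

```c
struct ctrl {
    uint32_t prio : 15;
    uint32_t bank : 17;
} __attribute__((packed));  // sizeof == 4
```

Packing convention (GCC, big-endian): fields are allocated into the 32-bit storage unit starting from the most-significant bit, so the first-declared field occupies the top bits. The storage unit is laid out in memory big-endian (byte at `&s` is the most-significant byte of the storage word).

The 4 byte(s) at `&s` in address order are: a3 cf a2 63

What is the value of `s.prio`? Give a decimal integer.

20967

[0]=0xa3 [1]=0xcf [2]=0xa2 [3]=0x63 (big-endian) → word 0xa3cfa263
prio [17+:15] = (word>>17) & 0x7fff = 20967  ←
bank [0+:17] = (word>>0) & 0x1ffff = 107107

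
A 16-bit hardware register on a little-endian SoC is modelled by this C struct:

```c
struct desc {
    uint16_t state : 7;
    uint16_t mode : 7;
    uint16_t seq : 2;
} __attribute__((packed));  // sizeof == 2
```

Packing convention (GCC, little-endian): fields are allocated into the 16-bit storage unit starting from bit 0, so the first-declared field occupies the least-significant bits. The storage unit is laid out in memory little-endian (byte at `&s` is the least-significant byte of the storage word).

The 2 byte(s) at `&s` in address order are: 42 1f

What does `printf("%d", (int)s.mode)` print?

[0]=0x42 [1]=0x1f (little-endian) → word 0x1f42
state:7 @ bit 0 → (0x1f42>>0)&0x7f = 0x42
mode:7 @ bit 7 → (0x1f42>>7)&0x7f = 0x3e  ←
seq:2 @ bit 14 → (0x1f42>>14)&0x3 = 0x0

62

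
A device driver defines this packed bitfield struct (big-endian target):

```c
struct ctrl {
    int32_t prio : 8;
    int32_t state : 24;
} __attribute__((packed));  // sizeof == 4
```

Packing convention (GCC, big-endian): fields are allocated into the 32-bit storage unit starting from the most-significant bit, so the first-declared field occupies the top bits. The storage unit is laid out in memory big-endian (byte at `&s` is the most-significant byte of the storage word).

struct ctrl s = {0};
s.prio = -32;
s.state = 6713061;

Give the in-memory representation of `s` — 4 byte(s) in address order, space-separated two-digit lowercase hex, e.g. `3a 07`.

e0 66 6e e5

prio:8 = -32 → 0xe0 << 24 → word 0xe0000000
state:24 = 6713061 → 0x666ee5 << 0 → word 0xe0666ee5
word = 0xe0666ee5 → big-endian bytes:
  [0]=0xe0  [1]=0x66  [2]=0x6e  [3]=0xe5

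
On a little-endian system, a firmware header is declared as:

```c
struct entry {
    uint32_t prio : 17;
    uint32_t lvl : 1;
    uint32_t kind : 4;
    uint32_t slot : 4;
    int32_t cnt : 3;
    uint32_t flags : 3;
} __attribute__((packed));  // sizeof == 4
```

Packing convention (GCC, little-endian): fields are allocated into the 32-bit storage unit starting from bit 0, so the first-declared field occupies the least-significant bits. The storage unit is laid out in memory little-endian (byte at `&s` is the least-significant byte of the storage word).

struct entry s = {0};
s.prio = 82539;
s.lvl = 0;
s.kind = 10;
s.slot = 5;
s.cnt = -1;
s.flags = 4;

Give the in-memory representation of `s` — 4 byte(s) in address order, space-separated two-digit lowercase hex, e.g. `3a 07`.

6b 42 69 9d

[0+:17] prio=82539 & 0x1ffff = 0x1426b; word=0x0001426b
[17+:1] lvl=0 & 0x1 = 0x0; word=0x0001426b
[18+:4] kind=10 & 0xf = 0xa; word=0x0029426b
[22+:4] slot=5 & 0xf = 0x5; word=0x0169426b
[26+:3] cnt=-1 & 0x7 = 0x7; word=0x1d69426b
[29+:3] flags=4 & 0x7 = 0x4; word=0x9d69426b
word = 0x9d69426b → little-endian bytes:
  [0]=0x6b  [1]=0x42  [2]=0x69  [3]=0x9d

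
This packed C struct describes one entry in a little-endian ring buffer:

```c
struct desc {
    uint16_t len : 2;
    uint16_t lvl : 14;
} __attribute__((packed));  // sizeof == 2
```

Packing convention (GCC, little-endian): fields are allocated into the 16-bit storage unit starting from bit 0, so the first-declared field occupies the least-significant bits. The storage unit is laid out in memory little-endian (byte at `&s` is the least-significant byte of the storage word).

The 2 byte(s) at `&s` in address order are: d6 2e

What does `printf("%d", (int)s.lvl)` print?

[0]=0xd6 [1]=0x2e (little-endian) → word 0x2ed6
len:2 @ bit 0 → (0x2ed6>>0)&0x3 = 0x2
lvl:14 @ bit 2 → (0x2ed6>>2)&0x3fff = 0xbb5  ←

2997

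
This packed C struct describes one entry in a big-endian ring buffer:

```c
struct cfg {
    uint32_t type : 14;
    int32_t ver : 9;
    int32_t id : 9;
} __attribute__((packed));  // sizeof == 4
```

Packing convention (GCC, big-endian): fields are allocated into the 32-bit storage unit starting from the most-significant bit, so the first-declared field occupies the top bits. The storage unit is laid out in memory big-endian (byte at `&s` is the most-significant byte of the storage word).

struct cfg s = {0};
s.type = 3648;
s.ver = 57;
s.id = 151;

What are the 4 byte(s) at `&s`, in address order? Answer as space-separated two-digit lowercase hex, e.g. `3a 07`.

[18+:14] type=3648 & 0x3fff = 0xe40; word=0x39000000
[9+:9] ver=57 & 0x1ff = 0x39; word=0x39007200
[0+:9] id=151 & 0x1ff = 0x97; word=0x39007297
word = 0x39007297 → big-endian bytes:
  [0]=0x39  [1]=0x00  [2]=0x72  [3]=0x97

39 00 72 97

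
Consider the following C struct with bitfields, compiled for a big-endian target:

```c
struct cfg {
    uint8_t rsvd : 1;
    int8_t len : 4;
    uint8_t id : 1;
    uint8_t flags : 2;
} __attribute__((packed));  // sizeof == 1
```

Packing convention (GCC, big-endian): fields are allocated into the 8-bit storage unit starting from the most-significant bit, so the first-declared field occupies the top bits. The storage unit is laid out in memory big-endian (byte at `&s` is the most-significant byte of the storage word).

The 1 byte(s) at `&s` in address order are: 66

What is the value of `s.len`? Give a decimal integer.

-4

[0]=0x66 (big-endian) → word 0x66
rsvd:1 @ bit 7 → (0x66>>7)&0x1 = 0x0
len:4 @ bit 3 → (0x66>>3)&0xf = 0xc  ←
id:1 @ bit 2 → (0x66>>2)&0x1 = 0x1
flags:2 @ bit 0 → (0x66>>0)&0x3 = 0x2
len signed 4b, MSB=1: 12 - 16 = -4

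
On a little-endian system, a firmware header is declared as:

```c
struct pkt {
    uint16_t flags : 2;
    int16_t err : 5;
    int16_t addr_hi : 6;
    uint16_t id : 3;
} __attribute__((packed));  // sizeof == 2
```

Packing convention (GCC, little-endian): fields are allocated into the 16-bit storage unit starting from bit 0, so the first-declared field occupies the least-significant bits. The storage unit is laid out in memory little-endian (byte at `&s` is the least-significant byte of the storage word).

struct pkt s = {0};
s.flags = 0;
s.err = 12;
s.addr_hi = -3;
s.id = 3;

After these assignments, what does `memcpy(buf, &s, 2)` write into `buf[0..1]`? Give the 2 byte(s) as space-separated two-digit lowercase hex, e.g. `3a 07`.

b0 7e

flags (2b) val=0 bits=0x0 at bit 0: 0x0000
err (5b) val=12 bits=0xc at bit 2: 0x0030
addr_hi (6b) val=-3 bits=0x3d at bit 7: 0x1eb0
id (3b) val=3 bits=0x3 at bit 13: 0x7eb0
word = 0x7eb0 → little-endian bytes:
  [0]=0xb0  [1]=0x7e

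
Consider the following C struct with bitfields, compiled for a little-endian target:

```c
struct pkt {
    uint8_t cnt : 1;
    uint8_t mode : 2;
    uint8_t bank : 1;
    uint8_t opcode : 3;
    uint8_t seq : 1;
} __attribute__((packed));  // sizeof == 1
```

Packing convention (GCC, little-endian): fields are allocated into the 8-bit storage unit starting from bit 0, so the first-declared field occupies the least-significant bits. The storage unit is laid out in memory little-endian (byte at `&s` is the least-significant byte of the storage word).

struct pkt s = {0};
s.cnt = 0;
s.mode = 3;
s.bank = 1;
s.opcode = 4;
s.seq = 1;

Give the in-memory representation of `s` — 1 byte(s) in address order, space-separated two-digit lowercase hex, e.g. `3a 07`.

ce

cnt (1b) val=0 bits=0x0 at bit 0: 0x00
mode (2b) val=3 bits=0x3 at bit 1: 0x06
bank (1b) val=1 bits=0x1 at bit 3: 0x0e
opcode (3b) val=4 bits=0x4 at bit 4: 0x4e
seq (1b) val=1 bits=0x1 at bit 7: 0xce
word = 0xce → little-endian bytes:
  [0]=0xce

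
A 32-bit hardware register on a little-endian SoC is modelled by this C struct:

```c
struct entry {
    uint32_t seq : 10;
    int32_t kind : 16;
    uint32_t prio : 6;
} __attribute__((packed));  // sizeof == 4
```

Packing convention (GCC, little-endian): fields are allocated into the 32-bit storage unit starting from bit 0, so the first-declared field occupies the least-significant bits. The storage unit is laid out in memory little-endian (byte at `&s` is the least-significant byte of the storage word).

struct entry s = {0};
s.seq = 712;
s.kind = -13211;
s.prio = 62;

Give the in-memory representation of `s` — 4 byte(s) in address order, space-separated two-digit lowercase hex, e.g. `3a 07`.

c8 96 31 fb

[0+:10] seq=712 & 0x3ff = 0x2c8; word=0x000002c8
[10+:16] kind=-13211 & 0xffff = 0xcc65; word=0x033196c8
[26+:6] prio=62 & 0x3f = 0x3e; word=0xfb3196c8
word = 0xfb3196c8 → little-endian bytes:
  [0]=0xc8  [1]=0x96  [2]=0x31  [3]=0xfb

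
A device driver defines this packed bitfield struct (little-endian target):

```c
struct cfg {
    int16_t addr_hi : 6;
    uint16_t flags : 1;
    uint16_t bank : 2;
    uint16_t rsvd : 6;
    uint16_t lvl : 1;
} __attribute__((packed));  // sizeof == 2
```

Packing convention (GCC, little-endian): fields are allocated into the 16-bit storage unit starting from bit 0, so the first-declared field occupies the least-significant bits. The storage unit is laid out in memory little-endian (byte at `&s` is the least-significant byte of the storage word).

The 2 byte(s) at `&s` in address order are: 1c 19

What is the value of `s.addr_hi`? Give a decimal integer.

[0]=0x1c [1]=0x19 (little-endian) → word 0x191c
addr_hi:6 @ bit 0 → (0x191c>>0)&0x3f = 0x1c  ←
flags:1 @ bit 6 → (0x191c>>6)&0x1 = 0x0
bank:2 @ bit 7 → (0x191c>>7)&0x3 = 0x2
rsvd:6 @ bit 9 → (0x191c>>9)&0x3f = 0xc
lvl:1 @ bit 15 → (0x191c>>15)&0x1 = 0x0
addr_hi signed 6b, MSB=0: value = 28

28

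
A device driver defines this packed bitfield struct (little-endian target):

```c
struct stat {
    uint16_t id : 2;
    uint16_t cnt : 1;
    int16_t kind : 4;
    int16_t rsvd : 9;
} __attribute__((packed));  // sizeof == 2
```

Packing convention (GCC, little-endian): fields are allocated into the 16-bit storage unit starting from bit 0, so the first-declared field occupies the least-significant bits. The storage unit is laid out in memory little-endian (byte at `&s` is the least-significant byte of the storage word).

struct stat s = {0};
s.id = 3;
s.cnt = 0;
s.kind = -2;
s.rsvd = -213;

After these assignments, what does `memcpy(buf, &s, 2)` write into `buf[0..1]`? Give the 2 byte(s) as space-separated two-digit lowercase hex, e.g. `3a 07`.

[0+:2] id=3 & 0x3 = 0x3; word=0x0003
[2+:1] cnt=0 & 0x1 = 0x0; word=0x0003
[3+:4] kind=-2 & 0xf = 0xe; word=0x0073
[7+:9] rsvd=-213 & 0x1ff = 0x12b; word=0x95f3
word = 0x95f3 → little-endian bytes:
  [0]=0xf3  [1]=0x95

f3 95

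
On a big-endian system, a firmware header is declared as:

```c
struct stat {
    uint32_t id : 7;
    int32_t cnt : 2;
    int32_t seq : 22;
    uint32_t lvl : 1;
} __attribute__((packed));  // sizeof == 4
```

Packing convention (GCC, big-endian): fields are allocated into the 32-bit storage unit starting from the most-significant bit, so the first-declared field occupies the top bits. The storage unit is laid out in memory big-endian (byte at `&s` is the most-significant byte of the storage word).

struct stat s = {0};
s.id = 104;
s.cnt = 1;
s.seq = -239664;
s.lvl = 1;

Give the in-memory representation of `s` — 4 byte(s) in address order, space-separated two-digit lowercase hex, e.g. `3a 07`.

d0 f8 af a1

id:7 = 104 → 0x68 << 25 → word 0xd0000000
cnt:2 = 1 → 0x1 << 23 → word 0xd0800000
seq:22 = -239664 → 0x3c57d0 << 1 → word 0xd0f8afa0
lvl:1 = 1 → 0x1 << 0 → word 0xd0f8afa1
word = 0xd0f8afa1 → big-endian bytes:
  [0]=0xd0  [1]=0xf8  [2]=0xaf  [3]=0xa1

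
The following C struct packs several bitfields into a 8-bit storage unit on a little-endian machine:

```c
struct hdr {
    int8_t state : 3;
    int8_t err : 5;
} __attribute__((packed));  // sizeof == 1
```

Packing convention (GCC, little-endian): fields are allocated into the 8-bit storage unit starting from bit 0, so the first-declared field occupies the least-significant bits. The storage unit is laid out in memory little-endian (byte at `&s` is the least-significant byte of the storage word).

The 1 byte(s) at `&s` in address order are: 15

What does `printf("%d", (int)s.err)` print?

[0]=0x15 (little-endian) → word 0x15
state:3 @ bit 0 → (0x15>>0)&0x7 = 0x5
err:5 @ bit 3 → (0x15>>3)&0x1f = 0x2  ←
err signed 5b, MSB=0: value = 2

2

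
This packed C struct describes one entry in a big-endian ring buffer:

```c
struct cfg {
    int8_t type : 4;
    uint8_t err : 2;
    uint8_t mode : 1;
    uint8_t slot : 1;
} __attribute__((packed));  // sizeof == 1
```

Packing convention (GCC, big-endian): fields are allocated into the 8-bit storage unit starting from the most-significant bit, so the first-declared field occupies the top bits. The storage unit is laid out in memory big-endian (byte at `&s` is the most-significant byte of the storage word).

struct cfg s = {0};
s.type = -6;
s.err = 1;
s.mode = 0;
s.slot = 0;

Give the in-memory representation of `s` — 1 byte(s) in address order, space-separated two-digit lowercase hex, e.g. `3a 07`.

a4

type (4b) val=-6 bits=0xa at bit 4: 0xa0
err (2b) val=1 bits=0x1 at bit 2: 0xa4
mode (1b) val=0 bits=0x0 at bit 1: 0xa4
slot (1b) val=0 bits=0x0 at bit 0: 0xa4
word = 0xa4 → big-endian bytes:
  [0]=0xa4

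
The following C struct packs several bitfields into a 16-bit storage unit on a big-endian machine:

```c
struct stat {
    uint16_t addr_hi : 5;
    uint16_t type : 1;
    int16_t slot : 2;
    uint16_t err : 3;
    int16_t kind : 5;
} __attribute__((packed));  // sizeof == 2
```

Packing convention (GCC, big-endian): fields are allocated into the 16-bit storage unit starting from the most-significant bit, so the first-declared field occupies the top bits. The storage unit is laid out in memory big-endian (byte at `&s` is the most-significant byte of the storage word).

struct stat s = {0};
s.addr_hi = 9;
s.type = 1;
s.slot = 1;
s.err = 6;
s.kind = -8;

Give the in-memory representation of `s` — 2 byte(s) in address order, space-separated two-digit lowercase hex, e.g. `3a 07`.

[11+:5] addr_hi=9 & 0x1f = 0x9; word=0x4800
[10+:1] type=1 & 0x1 = 0x1; word=0x4c00
[8+:2] slot=1 & 0x3 = 0x1; word=0x4d00
[5+:3] err=6 & 0x7 = 0x6; word=0x4dc0
[0+:5] kind=-8 & 0x1f = 0x18; word=0x4dd8
word = 0x4dd8 → big-endian bytes:
  [0]=0x4d  [1]=0xd8

4d d8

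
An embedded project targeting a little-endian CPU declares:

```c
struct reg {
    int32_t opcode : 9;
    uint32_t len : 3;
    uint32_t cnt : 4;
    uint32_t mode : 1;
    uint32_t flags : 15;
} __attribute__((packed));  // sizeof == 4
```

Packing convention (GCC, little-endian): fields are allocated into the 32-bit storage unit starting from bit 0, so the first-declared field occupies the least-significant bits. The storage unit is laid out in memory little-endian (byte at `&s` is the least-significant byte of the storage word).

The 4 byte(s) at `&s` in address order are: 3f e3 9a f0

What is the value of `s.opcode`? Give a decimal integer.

-193

[0]=0x3f [1]=0xe3 [2]=0x9a [3]=0xf0 (little-endian) → word 0xf09ae33f
opcode [0+:9] = (word>>0) & 0x1ff = 319  ←
len [9+:3] = (word>>9) & 0x7 = 1
cnt [12+:4] = (word>>12) & 0xf = 14
mode [16+:1] = (word>>16) & 0x1 = 0
flags [17+:15] = (word>>17) & 0x7fff = 30797
opcode signed 9b, MSB=1: 319 - 512 = -193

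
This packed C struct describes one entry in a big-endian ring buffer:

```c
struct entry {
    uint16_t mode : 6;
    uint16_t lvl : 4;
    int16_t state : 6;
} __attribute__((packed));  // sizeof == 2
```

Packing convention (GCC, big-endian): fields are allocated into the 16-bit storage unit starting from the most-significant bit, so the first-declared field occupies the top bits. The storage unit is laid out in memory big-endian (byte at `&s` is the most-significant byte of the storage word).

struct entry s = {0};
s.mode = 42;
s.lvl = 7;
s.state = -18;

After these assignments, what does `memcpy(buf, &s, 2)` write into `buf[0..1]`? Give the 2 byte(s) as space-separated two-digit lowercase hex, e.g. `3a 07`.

a9 ee

[10+:6] mode=42 & 0x3f = 0x2a; word=0xa800
[6+:4] lvl=7 & 0xf = 0x7; word=0xa9c0
[0+:6] state=-18 & 0x3f = 0x2e; word=0xa9ee
word = 0xa9ee → big-endian bytes:
  [0]=0xa9  [1]=0xee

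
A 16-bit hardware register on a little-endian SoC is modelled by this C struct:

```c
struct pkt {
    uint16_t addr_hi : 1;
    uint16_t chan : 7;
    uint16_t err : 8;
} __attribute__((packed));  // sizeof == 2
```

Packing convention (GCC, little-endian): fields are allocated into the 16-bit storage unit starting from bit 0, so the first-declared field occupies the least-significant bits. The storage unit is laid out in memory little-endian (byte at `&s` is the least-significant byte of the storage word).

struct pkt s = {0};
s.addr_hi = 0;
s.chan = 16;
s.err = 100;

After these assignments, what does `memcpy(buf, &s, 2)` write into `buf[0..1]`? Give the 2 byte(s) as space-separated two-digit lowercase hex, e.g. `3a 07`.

20 64

[0+:1] addr_hi=0 & 0x1 = 0x0; word=0x0000
[1+:7] chan=16 & 0x7f = 0x10; word=0x0020
[8+:8] err=100 & 0xff = 0x64; word=0x6420
word = 0x6420 → little-endian bytes:
  [0]=0x20  [1]=0x64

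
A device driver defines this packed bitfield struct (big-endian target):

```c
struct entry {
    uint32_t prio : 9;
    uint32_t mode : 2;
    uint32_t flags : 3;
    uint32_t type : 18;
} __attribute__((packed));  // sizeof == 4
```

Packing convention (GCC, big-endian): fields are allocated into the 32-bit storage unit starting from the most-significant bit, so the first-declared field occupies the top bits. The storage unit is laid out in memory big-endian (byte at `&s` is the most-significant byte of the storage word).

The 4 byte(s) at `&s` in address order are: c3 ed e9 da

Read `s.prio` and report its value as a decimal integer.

[0]=0xc3 [1]=0xed [2]=0xe9 [3]=0xda (big-endian) → word 0xc3ede9da
prio [23+:9] = (word>>23) & 0x1ff = 391  ←
mode [21+:2] = (word>>21) & 0x3 = 3
flags [18+:3] = (word>>18) & 0x7 = 3
type [0+:18] = (word>>0) & 0x3ffff = 125402

391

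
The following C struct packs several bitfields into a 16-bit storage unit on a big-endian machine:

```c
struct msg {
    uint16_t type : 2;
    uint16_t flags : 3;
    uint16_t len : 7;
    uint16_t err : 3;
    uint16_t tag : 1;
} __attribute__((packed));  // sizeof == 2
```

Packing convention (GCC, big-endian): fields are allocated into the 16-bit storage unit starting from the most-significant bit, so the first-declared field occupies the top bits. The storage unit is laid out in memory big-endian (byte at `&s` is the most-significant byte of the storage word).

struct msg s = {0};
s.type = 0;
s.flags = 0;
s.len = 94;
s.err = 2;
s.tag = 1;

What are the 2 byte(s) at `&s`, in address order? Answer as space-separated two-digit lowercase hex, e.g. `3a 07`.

05 e5

type:2 = 0 → 0x0 << 14 → word 0x0000
flags:3 = 0 → 0x0 << 11 → word 0x0000
len:7 = 94 → 0x5e << 4 → word 0x05e0
err:3 = 2 → 0x2 << 1 → word 0x05e4
tag:1 = 1 → 0x1 << 0 → word 0x05e5
word = 0x05e5 → big-endian bytes:
  [0]=0x05  [1]=0xe5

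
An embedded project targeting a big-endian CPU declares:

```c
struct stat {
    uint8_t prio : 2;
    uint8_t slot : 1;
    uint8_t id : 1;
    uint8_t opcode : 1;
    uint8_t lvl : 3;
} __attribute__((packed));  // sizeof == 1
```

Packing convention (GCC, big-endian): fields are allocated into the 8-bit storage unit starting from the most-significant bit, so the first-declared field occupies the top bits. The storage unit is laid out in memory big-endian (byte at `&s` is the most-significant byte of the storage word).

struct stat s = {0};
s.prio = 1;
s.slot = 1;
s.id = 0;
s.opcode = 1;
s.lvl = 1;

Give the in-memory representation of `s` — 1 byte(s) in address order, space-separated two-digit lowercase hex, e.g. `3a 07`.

[6+:2] prio=1 & 0x3 = 0x1; word=0x40
[5+:1] slot=1 & 0x1 = 0x1; word=0x60
[4+:1] id=0 & 0x1 = 0x0; word=0x60
[3+:1] opcode=1 & 0x1 = 0x1; word=0x68
[0+:3] lvl=1 & 0x7 = 0x1; word=0x69
word = 0x69 → big-endian bytes:
  [0]=0x69

69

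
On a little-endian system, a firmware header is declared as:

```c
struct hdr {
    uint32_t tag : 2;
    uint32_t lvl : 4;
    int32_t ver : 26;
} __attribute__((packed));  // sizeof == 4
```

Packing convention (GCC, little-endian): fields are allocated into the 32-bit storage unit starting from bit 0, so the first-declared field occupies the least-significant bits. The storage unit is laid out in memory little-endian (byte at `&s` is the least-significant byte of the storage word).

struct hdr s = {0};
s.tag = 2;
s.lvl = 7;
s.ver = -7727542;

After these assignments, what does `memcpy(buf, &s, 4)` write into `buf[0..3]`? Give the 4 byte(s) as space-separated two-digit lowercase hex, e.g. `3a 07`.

[0+:2] tag=2 & 0x3 = 0x2; word=0x00000002
[2+:4] lvl=7 & 0xf = 0x7; word=0x0000001e
[6+:26] ver=-7727542 & 0x3ffffff = 0x38a164a; word=0xe285929e
word = 0xe285929e → little-endian bytes:
  [0]=0x9e  [1]=0x92  [2]=0x85  [3]=0xe2

9e 92 85 e2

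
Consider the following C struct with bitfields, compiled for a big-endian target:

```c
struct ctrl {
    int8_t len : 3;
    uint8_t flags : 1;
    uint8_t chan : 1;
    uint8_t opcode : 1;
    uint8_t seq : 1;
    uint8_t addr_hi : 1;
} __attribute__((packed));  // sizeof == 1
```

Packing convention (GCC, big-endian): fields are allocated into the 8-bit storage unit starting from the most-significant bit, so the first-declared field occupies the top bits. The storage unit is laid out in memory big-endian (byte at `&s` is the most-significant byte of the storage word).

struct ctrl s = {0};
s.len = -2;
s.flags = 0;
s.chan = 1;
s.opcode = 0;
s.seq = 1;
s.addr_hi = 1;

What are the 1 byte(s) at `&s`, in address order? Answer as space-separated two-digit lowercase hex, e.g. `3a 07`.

cb

[5+:3] len=-2 & 0x7 = 0x6; word=0xc0
[4+:1] flags=0 & 0x1 = 0x0; word=0xc0
[3+:1] chan=1 & 0x1 = 0x1; word=0xc8
[2+:1] opcode=0 & 0x1 = 0x0; word=0xc8
[1+:1] seq=1 & 0x1 = 0x1; word=0xca
[0+:1] addr_hi=1 & 0x1 = 0x1; word=0xcb
word = 0xcb → big-endian bytes:
  [0]=0xcb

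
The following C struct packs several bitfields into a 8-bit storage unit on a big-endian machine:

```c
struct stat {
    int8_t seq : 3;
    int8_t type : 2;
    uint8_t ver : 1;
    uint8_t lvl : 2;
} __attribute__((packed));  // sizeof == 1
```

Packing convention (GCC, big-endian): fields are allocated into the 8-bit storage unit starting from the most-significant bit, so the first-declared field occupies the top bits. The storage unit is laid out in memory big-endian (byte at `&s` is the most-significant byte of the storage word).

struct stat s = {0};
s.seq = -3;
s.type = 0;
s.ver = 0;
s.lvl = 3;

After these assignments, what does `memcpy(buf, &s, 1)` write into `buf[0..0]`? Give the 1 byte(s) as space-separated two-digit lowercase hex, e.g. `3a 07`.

seq:3 = -3 → 0x5 << 5 → word 0xa0
type:2 = 0 → 0x0 << 3 → word 0xa0
ver:1 = 0 → 0x0 << 2 → word 0xa0
lvl:2 = 3 → 0x3 << 0 → word 0xa3
word = 0xa3 → big-endian bytes:
  [0]=0xa3

a3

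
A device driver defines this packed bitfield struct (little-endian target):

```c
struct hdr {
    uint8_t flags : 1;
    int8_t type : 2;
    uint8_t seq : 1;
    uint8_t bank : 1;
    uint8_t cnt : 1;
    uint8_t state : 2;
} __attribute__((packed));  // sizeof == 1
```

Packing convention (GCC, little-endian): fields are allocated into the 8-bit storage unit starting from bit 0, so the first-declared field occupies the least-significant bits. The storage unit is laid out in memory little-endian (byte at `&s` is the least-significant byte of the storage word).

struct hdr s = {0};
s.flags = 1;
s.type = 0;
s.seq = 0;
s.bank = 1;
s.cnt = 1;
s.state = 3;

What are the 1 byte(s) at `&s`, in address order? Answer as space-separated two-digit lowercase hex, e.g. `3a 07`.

flags (1b) val=1 bits=0x1 at bit 0: 0x01
type (2b) val=0 bits=0x0 at bit 1: 0x01
seq (1b) val=0 bits=0x0 at bit 3: 0x01
bank (1b) val=1 bits=0x1 at bit 4: 0x11
cnt (1b) val=1 bits=0x1 at bit 5: 0x31
state (2b) val=3 bits=0x3 at bit 6: 0xf1
word = 0xf1 → little-endian bytes:
  [0]=0xf1

f1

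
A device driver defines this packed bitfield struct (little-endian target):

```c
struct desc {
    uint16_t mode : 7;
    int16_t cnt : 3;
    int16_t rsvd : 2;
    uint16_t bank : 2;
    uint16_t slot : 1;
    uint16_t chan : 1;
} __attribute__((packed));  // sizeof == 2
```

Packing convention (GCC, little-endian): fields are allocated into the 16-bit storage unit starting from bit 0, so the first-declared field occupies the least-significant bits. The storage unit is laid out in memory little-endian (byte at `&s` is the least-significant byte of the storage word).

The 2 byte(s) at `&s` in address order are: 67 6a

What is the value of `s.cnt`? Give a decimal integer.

[0]=0x67 [1]=0x6a (little-endian) → word 0x6a67
mode:7 @ bit 0 → (0x6a67>>0)&0x7f = 0x67
cnt:3 @ bit 7 → (0x6a67>>7)&0x7 = 0x4  ←
rsvd:2 @ bit 10 → (0x6a67>>10)&0x3 = 0x2
bank:2 @ bit 12 → (0x6a67>>12)&0x3 = 0x2
slot:1 @ bit 14 → (0x6a67>>14)&0x1 = 0x1
chan:1 @ bit 15 → (0x6a67>>15)&0x1 = 0x0
cnt signed 3b, MSB=1: 4 - 8 = -4

-4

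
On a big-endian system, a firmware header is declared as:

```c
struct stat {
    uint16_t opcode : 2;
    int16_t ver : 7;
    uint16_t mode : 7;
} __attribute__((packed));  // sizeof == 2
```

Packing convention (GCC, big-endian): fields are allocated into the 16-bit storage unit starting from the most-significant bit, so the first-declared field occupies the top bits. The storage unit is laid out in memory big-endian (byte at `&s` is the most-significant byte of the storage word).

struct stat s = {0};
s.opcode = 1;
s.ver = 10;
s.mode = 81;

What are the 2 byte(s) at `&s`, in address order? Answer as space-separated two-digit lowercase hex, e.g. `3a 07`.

[14+:2] opcode=1 & 0x3 = 0x1; word=0x4000
[7+:7] ver=10 & 0x7f = 0xa; word=0x4500
[0+:7] mode=81 & 0x7f = 0x51; word=0x4551
word = 0x4551 → big-endian bytes:
  [0]=0x45  [1]=0x51

45 51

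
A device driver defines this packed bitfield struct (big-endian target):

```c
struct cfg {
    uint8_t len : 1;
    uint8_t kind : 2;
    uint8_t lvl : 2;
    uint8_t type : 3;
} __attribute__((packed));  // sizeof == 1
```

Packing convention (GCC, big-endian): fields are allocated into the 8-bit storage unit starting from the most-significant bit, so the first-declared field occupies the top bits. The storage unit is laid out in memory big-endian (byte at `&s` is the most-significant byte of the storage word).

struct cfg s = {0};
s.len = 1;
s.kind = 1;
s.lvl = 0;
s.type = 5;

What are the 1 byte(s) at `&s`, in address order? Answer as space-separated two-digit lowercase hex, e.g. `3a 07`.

a5

len:1 = 1 → 0x1 << 7 → word 0x80
kind:2 = 1 → 0x1 << 5 → word 0xa0
lvl:2 = 0 → 0x0 << 3 → word 0xa0
type:3 = 5 → 0x5 << 0 → word 0xa5
word = 0xa5 → big-endian bytes:
  [0]=0xa5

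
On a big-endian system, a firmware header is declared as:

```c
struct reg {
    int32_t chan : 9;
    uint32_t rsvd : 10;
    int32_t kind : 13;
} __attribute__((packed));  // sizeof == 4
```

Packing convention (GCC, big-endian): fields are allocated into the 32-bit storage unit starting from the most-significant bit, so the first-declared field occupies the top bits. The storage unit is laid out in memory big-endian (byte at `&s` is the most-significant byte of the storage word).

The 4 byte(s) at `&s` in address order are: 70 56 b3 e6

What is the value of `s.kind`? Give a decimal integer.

[0]=0x70 [1]=0x56 [2]=0xb3 [3]=0xe6 (big-endian) → word 0x7056b3e6
chan [23+:9] = (word>>23) & 0x1ff = 224
rsvd [13+:10] = (word>>13) & 0x3ff = 693
kind [0+:13] = (word>>0) & 0x1fff = 5094  ←
kind signed 13b, MSB=1: 5094 - 8192 = -3098

-3098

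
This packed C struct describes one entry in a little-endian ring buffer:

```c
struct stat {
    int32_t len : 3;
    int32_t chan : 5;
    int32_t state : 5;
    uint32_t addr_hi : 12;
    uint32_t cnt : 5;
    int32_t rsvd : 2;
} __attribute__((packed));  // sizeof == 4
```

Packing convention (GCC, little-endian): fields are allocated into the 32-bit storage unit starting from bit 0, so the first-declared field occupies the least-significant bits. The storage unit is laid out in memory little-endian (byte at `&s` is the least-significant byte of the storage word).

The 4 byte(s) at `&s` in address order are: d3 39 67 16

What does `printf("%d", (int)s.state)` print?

[0]=0xd3 [1]=0x39 [2]=0x67 [3]=0x16 (little-endian) → word 0x166739d3
len [0+:3] = (word>>0) & 0x7 = 3
chan [3+:5] = (word>>3) & 0x1f = 26
state [8+:5] = (word>>8) & 0x1f = 25  ←
addr_hi [13+:12] = (word>>13) & 0xfff = 825
cnt [25+:5] = (word>>25) & 0x1f = 11
rsvd [30+:2] = (word>>30) & 0x3 = 0
state signed 5b, MSB=1: 25 - 32 = -7

-7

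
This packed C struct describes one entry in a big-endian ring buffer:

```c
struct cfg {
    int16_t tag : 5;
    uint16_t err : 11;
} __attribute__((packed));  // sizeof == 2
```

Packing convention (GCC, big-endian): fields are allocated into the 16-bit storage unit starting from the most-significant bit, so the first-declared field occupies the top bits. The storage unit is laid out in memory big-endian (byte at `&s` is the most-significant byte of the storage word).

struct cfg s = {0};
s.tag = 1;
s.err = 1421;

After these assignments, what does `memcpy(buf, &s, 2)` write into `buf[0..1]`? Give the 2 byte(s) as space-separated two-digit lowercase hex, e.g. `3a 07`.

0d 8d

[11+:5] tag=1 & 0x1f = 0x1; word=0x0800
[0+:11] err=1421 & 0x7ff = 0x58d; word=0x0d8d
word = 0x0d8d → big-endian bytes:
  [0]=0x0d  [1]=0x8d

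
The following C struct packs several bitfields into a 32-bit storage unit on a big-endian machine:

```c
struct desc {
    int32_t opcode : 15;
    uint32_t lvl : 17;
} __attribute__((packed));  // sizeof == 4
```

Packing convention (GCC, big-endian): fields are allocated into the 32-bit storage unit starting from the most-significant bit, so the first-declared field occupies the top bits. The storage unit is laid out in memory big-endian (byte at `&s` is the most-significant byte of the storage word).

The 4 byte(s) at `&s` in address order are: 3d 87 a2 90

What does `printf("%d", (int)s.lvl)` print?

107152

[0]=0x3d [1]=0x87 [2]=0xa2 [3]=0x90 (big-endian) → word 0x3d87a290
opcode [17+:15] = (word>>17) & 0x7fff = 7875
lvl [0+:17] = (word>>0) & 0x1ffff = 107152  ←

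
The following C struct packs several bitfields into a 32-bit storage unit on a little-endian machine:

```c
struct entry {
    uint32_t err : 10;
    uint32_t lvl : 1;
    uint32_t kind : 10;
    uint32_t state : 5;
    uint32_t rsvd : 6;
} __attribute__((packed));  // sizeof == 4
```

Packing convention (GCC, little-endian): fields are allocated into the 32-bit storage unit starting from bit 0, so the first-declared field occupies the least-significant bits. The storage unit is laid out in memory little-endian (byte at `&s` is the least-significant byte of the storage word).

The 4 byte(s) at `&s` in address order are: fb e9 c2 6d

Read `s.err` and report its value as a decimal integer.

[0]=0xfb [1]=0xe9 [2]=0xc2 [3]=0x6d (little-endian) → word 0x6dc2e9fb
err [0+:10] = (word>>0) & 0x3ff = 507  ←
lvl [10+:1] = (word>>10) & 0x1 = 0
kind [11+:10] = (word>>11) & 0x3ff = 93
state [21+:5] = (word>>21) & 0x1f = 14
rsvd [26+:6] = (word>>26) & 0x3f = 27

507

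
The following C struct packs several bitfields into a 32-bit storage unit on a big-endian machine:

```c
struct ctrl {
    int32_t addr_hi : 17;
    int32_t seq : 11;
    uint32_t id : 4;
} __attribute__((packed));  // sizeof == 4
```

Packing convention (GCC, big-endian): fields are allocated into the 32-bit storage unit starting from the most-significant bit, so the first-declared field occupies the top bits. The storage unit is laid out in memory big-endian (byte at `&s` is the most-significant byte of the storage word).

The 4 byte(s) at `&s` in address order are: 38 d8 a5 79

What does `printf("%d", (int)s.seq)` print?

[0]=0x38 [1]=0xd8 [2]=0xa5 [3]=0x79 (big-endian) → word 0x38d8a579
addr_hi:17 @ bit 15 → (0x38d8a579>>15)&0x1ffff = 0x71b1
seq:11 @ bit 4 → (0x38d8a579>>4)&0x7ff = 0x257  ←
id:4 @ bit 0 → (0x38d8a579>>0)&0xf = 0x9
seq signed 11b, MSB=0: value = 599

599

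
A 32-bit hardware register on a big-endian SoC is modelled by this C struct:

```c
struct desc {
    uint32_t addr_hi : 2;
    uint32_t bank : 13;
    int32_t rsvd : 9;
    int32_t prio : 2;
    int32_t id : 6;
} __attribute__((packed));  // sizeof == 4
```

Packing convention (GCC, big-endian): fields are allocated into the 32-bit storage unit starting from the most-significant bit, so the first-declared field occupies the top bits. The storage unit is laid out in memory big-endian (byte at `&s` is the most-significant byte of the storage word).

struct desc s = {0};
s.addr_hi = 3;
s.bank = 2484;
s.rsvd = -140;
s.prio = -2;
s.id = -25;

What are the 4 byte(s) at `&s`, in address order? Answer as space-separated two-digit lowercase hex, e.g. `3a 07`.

d3 69 74 a7

[30+:2] addr_hi=3 & 0x3 = 0x3; word=0xc0000000
[17+:13] bank=2484 & 0x1fff = 0x9b4; word=0xd3680000
[8+:9] rsvd=-140 & 0x1ff = 0x174; word=0xd3697400
[6+:2] prio=-2 & 0x3 = 0x2; word=0xd3697480
[0+:6] id=-25 & 0x3f = 0x27; word=0xd36974a7
word = 0xd36974a7 → big-endian bytes:
  [0]=0xd3  [1]=0x69  [2]=0x74  [3]=0xa7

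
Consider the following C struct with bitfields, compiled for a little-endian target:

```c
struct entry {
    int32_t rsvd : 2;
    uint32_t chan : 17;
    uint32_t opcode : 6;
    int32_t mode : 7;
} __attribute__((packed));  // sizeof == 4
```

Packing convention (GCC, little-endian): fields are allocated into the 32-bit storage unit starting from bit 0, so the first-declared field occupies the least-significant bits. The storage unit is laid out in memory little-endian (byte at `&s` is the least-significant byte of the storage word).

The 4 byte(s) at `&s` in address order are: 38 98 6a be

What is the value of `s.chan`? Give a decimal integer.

[0]=0x38 [1]=0x98 [2]=0x6a [3]=0xbe (little-endian) → word 0xbe6a9838
rsvd:2 @ bit 0 → (0xbe6a9838>>0)&0x3 = 0x0
chan:17 @ bit 2 → (0xbe6a9838>>2)&0x1ffff = 0xa60e  ←
opcode:6 @ bit 19 → (0xbe6a9838>>19)&0x3f = 0xd
mode:7 @ bit 25 → (0xbe6a9838>>25)&0x7f = 0x5f

42510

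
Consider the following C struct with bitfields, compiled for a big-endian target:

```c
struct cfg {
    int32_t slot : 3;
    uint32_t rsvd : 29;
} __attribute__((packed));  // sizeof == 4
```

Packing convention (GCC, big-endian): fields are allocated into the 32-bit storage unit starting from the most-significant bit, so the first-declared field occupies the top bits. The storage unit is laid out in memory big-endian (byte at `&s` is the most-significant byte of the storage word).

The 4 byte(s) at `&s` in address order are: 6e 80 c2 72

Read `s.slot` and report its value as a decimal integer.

[0]=0x6e [1]=0x80 [2]=0xc2 [3]=0x72 (big-endian) → word 0x6e80c272
slot:3 @ bit 29 → (0x6e80c272>>29)&0x7 = 0x3  ←
rsvd:29 @ bit 0 → (0x6e80c272>>0)&0x1fffffff = 0xe80c272
slot signed 3b, MSB=0: value = 3

3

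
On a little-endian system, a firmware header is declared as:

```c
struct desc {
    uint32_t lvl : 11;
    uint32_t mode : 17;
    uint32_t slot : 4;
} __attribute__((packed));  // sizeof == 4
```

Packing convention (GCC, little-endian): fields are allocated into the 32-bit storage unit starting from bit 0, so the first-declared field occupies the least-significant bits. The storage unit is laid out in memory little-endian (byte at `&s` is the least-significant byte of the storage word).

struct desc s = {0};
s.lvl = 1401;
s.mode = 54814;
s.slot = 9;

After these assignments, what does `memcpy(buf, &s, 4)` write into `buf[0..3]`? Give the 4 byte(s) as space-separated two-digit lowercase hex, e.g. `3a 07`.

lvl:11 = 1401 → 0x579 << 0 → word 0x00000579
mode:17 = 54814 → 0xd61e << 11 → word 0x06b0f579
slot:4 = 9 → 0x9 << 28 → word 0x96b0f579
word = 0x96b0f579 → little-endian bytes:
  [0]=0x79  [1]=0xf5  [2]=0xb0  [3]=0x96

79 f5 b0 96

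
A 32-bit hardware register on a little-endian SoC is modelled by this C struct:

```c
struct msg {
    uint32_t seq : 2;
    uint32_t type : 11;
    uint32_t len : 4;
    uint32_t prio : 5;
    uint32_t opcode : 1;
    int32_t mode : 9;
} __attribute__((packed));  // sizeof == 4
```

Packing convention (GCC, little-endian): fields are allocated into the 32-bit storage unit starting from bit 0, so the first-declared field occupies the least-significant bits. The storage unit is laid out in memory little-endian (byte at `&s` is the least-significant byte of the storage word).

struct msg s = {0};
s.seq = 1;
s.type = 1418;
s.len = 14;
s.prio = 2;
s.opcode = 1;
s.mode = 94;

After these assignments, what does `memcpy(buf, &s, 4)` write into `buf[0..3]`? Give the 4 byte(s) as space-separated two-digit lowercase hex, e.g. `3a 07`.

seq (2b) val=1 bits=0x1 at bit 0: 0x00000001
type (11b) val=1418 bits=0x58a at bit 2: 0x00001629
len (4b) val=14 bits=0xe at bit 13: 0x0001d629
prio (5b) val=2 bits=0x2 at bit 17: 0x0005d629
opcode (1b) val=1 bits=0x1 at bit 22: 0x0045d629
mode (9b) val=94 bits=0x5e at bit 23: 0x2f45d629
word = 0x2f45d629 → little-endian bytes:
  [0]=0x29  [1]=0xd6  [2]=0x45  [3]=0x2f

29 d6 45 2f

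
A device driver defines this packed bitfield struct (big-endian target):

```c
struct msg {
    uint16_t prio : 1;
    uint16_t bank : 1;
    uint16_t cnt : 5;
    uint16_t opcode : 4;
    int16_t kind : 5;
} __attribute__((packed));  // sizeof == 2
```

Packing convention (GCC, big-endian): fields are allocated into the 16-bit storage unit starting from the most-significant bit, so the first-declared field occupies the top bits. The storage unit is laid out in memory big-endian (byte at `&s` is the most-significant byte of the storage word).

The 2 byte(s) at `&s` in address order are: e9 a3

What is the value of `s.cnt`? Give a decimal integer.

20

[0]=0xe9 [1]=0xa3 (big-endian) → word 0xe9a3
prio [15+:1] = (word>>15) & 0x1 = 1
bank [14+:1] = (word>>14) & 0x1 = 1
cnt [9+:5] = (word>>9) & 0x1f = 20  ←
opcode [5+:4] = (word>>5) & 0xf = 13
kind [0+:5] = (word>>0) & 0x1f = 3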